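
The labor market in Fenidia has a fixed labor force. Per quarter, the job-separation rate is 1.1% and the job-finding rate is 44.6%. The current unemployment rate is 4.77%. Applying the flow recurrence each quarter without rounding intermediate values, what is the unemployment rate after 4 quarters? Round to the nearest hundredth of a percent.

With a fixed labor force, u_{t+1} = u_t + s·(1−u_t) − f·u_t = u_t·(1−s−f) + s.
Here 1−s−f = 0.543 and s = 0.011.
u_1 = 0.047700 × 0.543 + 0.011 = 0.036901.
u_2 = 0.036901 × 0.543 + 0.011 = 0.031037.
u_3 = 0.031037 × 0.543 + 0.011 = 0.027853.
u_4 = 0.027853 × 0.543 + 0.011 = 0.026124.

Unemployment rate after four quarters ≈ 2.61%.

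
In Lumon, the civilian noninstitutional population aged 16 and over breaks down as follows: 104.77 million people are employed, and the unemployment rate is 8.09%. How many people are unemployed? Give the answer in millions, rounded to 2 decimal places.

About 9.22 million are unemployed.

Let U be the number unemployed. The labor force is E + U, and U/(E+U) = 0.0809.
So U = 0.0809 × 104.77 / (1 − 0.0809) = 8.4759 / 0.9191 ≈ 9.22 million.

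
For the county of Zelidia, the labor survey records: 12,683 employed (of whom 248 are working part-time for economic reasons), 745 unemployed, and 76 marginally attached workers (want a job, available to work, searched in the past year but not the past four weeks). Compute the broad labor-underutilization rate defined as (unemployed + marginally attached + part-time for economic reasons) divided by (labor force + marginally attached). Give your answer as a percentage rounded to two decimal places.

Broad underutilization rate ≈ 7.92%.

Labor force = 12,683 + 745 = 13,428.
Numerator = 745 + 76 + 248 = 1,069.
Denominator = 13,428 + 76 = 13,504.
Broad rate = 1,069 / 13,504 = 7.92%.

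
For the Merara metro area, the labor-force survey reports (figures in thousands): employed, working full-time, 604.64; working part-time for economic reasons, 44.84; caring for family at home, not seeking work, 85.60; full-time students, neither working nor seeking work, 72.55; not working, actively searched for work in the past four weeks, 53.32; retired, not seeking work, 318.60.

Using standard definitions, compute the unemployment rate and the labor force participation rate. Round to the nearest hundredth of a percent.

Unemployment rate ≈ 7.59%; labor force participation rate ≈ 59.58%.

Employed = 604.64 + 44.84 = 649.48 thousand (anyone who worked, including part-time for economic reasons, counts as employed).
Unemployed = 53.32 thousand.
Labor force = 649.48 + 53.32 = 702.80 thousand.
Not in labor force = 85.60 + 72.55 + 318.60 = 476.75 thousand (those not working and not actively searching are outside the labor force).
Civilian working-age population = 702.80 + 476.75 = 1,179.55 thousand.
Unemployment rate = 53.32 / 702.80 = 7.59%.
Labor force participation rate = 702.80 / 1,179.55 = 59.58%.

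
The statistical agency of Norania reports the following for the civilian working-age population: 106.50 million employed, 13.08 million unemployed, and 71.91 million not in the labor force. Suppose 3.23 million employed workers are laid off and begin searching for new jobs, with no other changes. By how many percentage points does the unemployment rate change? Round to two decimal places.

The unemployment rate changes by +2.70 percentage points.

Initially, labor force = 106.50 + 13.08 = 119.58 million, so u = 13.08/119.58 = 10.94%.
After the change, employed falls and unemployed rises by 3.23; labor force unchanged → E = 103.27, U = 16.31, labor force = 119.58 million.
New unemployment rate = 16.31 / 119.58 = 13.64%.
Change = 13.64% − 10.94% = +2.70 percentage points.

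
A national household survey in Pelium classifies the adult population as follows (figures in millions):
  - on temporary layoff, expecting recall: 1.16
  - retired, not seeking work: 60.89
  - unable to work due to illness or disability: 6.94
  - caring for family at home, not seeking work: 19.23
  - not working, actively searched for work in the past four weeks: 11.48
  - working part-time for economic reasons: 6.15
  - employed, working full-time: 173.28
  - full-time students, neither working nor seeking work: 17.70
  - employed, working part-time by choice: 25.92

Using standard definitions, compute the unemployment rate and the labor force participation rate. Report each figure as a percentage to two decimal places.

Unemployment rate ≈ 5.80%; labor force participation rate ≈ 67.54%.

Employed = 6.15 + 173.28 + 25.92 = 205.35 million (anyone who worked, including part-time for economic reasons, counts as employed).
Unemployed = 1.16 + 11.48 = 12.64 million (jobless and actively searching, or on temporary layoff).
Labor force = 205.35 + 12.64 = 217.99 million.
Not in labor force = 60.89 + 6.94 + 19.23 + 17.70 = 104.76 million (those not working and not actively searching are outside the labor force).
Civilian working-age population = 217.99 + 104.76 = 322.75 million.
Unemployment rate = 12.64 / 217.99 = 5.80%.
Labor force participation rate = 217.99 / 322.75 = 67.54%.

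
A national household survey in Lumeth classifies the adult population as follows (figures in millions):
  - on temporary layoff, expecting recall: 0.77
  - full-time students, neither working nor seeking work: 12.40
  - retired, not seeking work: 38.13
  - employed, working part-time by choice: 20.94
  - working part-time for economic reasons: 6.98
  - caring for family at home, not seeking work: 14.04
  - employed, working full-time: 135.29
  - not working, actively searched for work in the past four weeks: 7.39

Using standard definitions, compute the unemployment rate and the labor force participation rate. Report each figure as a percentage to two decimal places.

Unemployment rate ≈ 4.76%; labor force participation rate ≈ 72.63%.

Employed = 20.94 + 6.98 + 135.29 = 163.21 million (anyone who worked, including part-time for economic reasons, counts as employed).
Unemployed = 0.77 + 7.39 = 8.16 million (jobless and actively searching, or on temporary layoff).
Labor force = 163.21 + 8.16 = 171.37 million.
Not in labor force = 12.40 + 38.13 + 14.04 = 64.57 million (those not working and not actively searching are outside the labor force).
Civilian working-age population = 171.37 + 64.57 = 235.94 million.
Unemployment rate = 8.16 / 171.37 = 4.76%.
Labor force participation rate = 171.37 / 235.94 = 72.63%.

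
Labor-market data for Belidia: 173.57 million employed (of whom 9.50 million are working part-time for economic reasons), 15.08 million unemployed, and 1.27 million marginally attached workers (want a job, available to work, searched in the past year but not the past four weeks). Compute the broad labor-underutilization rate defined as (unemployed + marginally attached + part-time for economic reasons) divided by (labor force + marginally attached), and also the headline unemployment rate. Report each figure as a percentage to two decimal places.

Labor force = 173.57 + 15.08 = 188.65 million.
Numerator = 15.08 + 1.27 + 9.50 = 25.85 million.
Denominator = 188.65 + 1.27 = 189.92 million.
Broad rate = 25.85 / 189.92 = 13.61%.
Headline unemployment rate = 15.08 / 188.65 = 7.99%.

Broad underutilization rate ≈ 13.61%; headline unemployment rate ≈ 7.99%.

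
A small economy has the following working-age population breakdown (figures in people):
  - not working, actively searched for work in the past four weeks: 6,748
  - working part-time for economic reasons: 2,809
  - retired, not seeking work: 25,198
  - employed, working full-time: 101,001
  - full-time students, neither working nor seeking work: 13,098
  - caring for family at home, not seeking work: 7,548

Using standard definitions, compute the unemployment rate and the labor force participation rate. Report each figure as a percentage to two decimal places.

Unemployment rate ≈ 6.10%; labor force participation rate ≈ 70.69%.

Employed = 2,809 + 101,001 = 103,810 (anyone who worked, including part-time for economic reasons, counts as employed).
Unemployed = 6,748.
Labor force = 103,810 + 6,748 = 110,558.
Not in labor force = 25,198 + 13,098 + 7,548 = 45,844 (those not working and not actively searching are outside the labor force).
Civilian working-age population = 110,558 + 45,844 = 156,402.
Unemployment rate = 6,748 / 110,558 = 6.10%.
Labor force participation rate = 110,558 / 156,402 = 70.69%.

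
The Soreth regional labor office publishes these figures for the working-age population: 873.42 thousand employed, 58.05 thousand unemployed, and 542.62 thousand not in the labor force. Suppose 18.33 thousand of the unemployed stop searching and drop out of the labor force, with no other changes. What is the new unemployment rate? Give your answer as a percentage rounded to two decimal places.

Initially, labor force = 873.42 + 58.05 = 931.47 thousand, so u = 58.05/931.47 = 6.23%.
After the change, unemployed and labor force both fall by 18.33 → E = 873.42, U = 39.72, labor force = 913.14 thousand.
New unemployment rate = 39.72 / 913.14 = 4.35%.

New unemployment rate ≈ 4.35%.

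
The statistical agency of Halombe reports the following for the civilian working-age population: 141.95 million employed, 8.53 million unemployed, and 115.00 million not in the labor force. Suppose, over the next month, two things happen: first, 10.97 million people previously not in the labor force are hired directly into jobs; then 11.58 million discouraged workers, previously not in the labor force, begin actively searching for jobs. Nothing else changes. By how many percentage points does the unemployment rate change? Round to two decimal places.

The unemployment rate changes by +5.95 percentage points.

Initially, labor force = 141.95 + 8.53 = 150.48 million, so u = 8.53/150.48 = 5.67%.
After the first change, employed and labor force both rise by 10.97; unemployed unchanged → E = 152.92, U = 8.53, labor force = 161.45 million.
After the second change, unemployed and labor force both rise by 11.58 → E = 152.92, U = 20.11, labor force = 173.03 million.
New unemployment rate = 20.11 / 173.03 = 11.62%.
Change = 11.62% − 5.67% = +5.95 percentage points.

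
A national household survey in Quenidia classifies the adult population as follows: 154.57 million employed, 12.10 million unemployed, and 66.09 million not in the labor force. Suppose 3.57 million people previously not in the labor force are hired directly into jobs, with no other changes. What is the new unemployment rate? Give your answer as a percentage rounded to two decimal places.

Initially, labor force = 154.57 + 12.10 = 166.67 million, so u = 12.10/166.67 = 7.26%.
After the change, employed and labor force both rise by 3.57; unemployed unchanged → E = 158.14, U = 12.10, labor force = 170.24 million.
New unemployment rate = 12.10 / 170.24 = 7.11%.

New unemployment rate ≈ 7.11%.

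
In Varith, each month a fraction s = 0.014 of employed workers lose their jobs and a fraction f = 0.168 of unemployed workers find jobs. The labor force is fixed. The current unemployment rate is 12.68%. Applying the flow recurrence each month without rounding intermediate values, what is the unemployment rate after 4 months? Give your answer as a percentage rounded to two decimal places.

Unemployment rate after four months ≈ 9.93%.

With a fixed labor force, u_{t+1} = u_t + s·(1−u_t) − f·u_t = u_t·(1−s−f) + s.
Here 1−s−f = 0.818 and s = 0.014.
u_1 = 0.126800 × 0.818 + 0.014 = 0.117722.
u_2 = 0.117722 × 0.818 + 0.014 = 0.110297.
u_3 = 0.110297 × 0.818 + 0.014 = 0.104223.
u_4 = 0.104223 × 0.818 + 0.014 = 0.099254.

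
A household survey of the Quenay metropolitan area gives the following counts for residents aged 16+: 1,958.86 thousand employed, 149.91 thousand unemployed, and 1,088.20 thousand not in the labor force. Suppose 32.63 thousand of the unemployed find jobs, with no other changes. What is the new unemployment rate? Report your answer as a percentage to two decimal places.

Initially, labor force = 1,958.86 + 149.91 = 2,108.77 thousand, so u = 149.91/2,108.77 = 7.11%.
After the change, unemployed falls and employed rises by 32.63; labor force unchanged → E = 1,991.49, U = 117.28, labor force = 2,108.77 thousand.
New unemployment rate = 117.28 / 2,108.77 = 5.56%.

New unemployment rate ≈ 5.56%.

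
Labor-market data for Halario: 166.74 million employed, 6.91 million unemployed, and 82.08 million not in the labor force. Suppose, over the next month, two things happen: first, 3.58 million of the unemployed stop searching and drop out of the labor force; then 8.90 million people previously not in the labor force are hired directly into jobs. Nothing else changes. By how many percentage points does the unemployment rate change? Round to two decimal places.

The unemployment rate changes by −2.12 percentage points.

Initially, labor force = 166.74 + 6.91 = 173.65 million, so u = 6.91/173.65 = 3.98%.
After the first change, unemployed and labor force both fall by 3.58 → E = 166.74, U = 3.33, labor force = 170.07 million.
After the second change, employed and labor force both rise by 8.90; unemployed unchanged → E = 175.64, U = 3.33, labor force = 178.97 million.
New unemployment rate = 3.33 / 178.97 = 1.86%.
Change = 1.86% − 3.98% = −2.12 percentage points.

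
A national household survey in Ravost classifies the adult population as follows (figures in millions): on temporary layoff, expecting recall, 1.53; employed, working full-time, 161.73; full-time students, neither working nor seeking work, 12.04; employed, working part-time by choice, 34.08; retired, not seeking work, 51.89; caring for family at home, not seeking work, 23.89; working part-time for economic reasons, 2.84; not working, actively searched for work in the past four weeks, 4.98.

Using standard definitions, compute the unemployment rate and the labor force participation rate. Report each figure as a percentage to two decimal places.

Unemployment rate ≈ 3.17%; labor force participation rate ≈ 70.03%.

Employed = 161.73 + 34.08 + 2.84 = 198.65 million (anyone who worked, including part-time for economic reasons, counts as employed).
Unemployed = 1.53 + 4.98 = 6.51 million (jobless and actively searching, or on temporary layoff).
Labor force = 198.65 + 6.51 = 205.16 million.
Not in labor force = 12.04 + 51.89 + 23.89 = 87.82 million (those not working and not actively searching are outside the labor force).
Civilian working-age population = 205.16 + 87.82 = 292.98 million.
Unemployment rate = 6.51 / 205.16 = 3.17%.
Labor force participation rate = 205.16 / 292.98 = 70.03%.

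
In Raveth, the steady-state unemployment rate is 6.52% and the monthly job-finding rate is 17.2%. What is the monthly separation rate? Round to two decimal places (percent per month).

From u* = s/(s+f): s = u·f/(1−u).
s = 0.0652 × 17.2 / (1 − 0.0652) = 1.1214 / 0.9348 ≈ 1.20% per month.

Separation rate ≈ 1.20% per month.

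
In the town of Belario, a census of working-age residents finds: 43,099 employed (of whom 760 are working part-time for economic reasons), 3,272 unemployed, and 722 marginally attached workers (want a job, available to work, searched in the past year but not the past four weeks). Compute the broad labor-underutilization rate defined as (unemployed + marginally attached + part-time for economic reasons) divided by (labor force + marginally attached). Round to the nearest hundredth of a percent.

Labor force = 43,099 + 3,272 = 46,371.
Numerator = 3,272 + 722 + 760 = 4,754.
Denominator = 46,371 + 722 = 47,093.
Broad rate = 4,754 / 47,093 = 10.09%.

Broad underutilization rate ≈ 10.09%.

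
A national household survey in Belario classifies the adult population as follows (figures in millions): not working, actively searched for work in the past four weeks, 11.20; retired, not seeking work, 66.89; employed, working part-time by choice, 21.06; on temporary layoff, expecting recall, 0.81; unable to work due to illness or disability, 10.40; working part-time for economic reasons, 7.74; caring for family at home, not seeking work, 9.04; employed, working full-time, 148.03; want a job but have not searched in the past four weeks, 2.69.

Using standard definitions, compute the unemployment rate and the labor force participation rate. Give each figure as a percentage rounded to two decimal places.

Unemployment rate ≈ 6.36%; labor force participation rate ≈ 67.96%.

Employed = 21.06 + 7.74 + 148.03 = 176.83 million (anyone who worked, including part-time for economic reasons, counts as employed).
Unemployed = 11.20 + 0.81 = 12.01 million (jobless and actively searching, or on temporary layoff).
Labor force = 176.83 + 12.01 = 188.84 million.
Not in labor force = 66.89 + 10.40 + 9.04 + 2.69 = 89.02 million (those not working and not actively searching are outside the labor force — including those who want a job but have given up searching).
Civilian working-age population = 188.84 + 89.02 = 277.86 million.
Unemployment rate = 12.01 / 188.84 = 6.36%.
Labor force participation rate = 188.84 / 277.86 = 67.96%.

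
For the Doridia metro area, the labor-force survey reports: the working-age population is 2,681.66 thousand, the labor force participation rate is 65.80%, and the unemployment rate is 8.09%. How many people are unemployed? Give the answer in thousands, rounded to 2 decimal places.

Labor force = 0.6580 × 2,681.66 = 1,764.53 thousand.
Unemployed = 0.0809 × 1,764.53 ≈ 142.75 thousand.

About 142.75 thousand are unemployed.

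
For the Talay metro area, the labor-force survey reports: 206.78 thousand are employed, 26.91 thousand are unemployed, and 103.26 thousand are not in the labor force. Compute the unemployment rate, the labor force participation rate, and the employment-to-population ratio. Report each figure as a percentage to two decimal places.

Labor force = employed + unemployed = 206.78 + 26.91 = 233.69 thousand.
Working-age population = 233.69 + 103.26 = 336.95 thousand.
Unemployment rate = 26.91 / 233.69 = 11.52%.
Labor force participation rate = 233.69 / 336.95 = 69.35%.
Employment-population ratio = 206.78 / 336.95 = 61.37%.

Unemployment rate ≈ 11.52%; labor force participation rate ≈ 69.35%; employment-population ratio ≈ 61.37%.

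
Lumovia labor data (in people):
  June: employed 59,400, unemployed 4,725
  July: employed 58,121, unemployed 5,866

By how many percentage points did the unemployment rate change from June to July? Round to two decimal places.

June: labor force = 59,400 + 4,725 = 64,125; u = 4,725/64,125 = 7.37%.
July: labor force = 58,121 + 5,866 = 63,987; u = 5,866/63,987 = 9.17%.
Change = 9.17% − 7.37% = +1.80 pp.

The unemployment rate changed by +1.80 percentage points.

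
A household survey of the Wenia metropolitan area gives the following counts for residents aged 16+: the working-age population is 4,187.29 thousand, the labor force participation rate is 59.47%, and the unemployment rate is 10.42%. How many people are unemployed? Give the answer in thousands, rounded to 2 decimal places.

Labor force = 0.5947 × 4,187.29 = 2,490.18 thousand.
Unemployed = 0.1042 × 2,490.18 ≈ 259.48 thousand.

About 259.48 thousand are unemployed.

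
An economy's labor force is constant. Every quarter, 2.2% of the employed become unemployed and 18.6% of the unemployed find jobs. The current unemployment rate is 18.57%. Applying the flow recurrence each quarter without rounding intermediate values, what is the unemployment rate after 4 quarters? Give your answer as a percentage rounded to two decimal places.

With a fixed labor force, u_{t+1} = u_t + s·(1−u_t) − f·u_t = u_t·(1−s−f) + s.
Here 1−s−f = 0.792 and s = 0.022.
u_1 = 0.185700 × 0.792 + 0.022 = 0.169074.
u_2 = 0.169074 × 0.792 + 0.022 = 0.155907.
u_3 = 0.155907 × 0.792 + 0.022 = 0.145478.
u_4 = 0.145478 × 0.792 + 0.022 = 0.137219.

Unemployment rate after four quarters ≈ 13.72%.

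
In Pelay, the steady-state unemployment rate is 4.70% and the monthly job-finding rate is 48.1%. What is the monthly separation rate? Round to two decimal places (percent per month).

Separation rate ≈ 2.37% per month.

From u* = s/(s+f): s = u·f/(1−u).
s = 0.0470 × 48.1 / (1 − 0.0470) = 2.2607 / 0.9530 ≈ 2.37% per month.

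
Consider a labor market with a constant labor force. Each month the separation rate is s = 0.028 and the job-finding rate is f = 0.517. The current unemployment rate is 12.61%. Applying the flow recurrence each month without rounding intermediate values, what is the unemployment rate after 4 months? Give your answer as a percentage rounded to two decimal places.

Unemployment rate after four months ≈ 5.46%.

With a fixed labor force, u_{t+1} = u_t + s·(1−u_t) − f·u_t = u_t·(1−s−f) + s.
Here 1−s−f = 0.455 and s = 0.028.
u_1 = 0.126100 × 0.455 + 0.028 = 0.085375.
u_2 = 0.085375 × 0.455 + 0.028 = 0.066846.
u_3 = 0.066846 × 0.455 + 0.028 = 0.058415.
u_4 = 0.058415 × 0.455 + 0.028 = 0.054579.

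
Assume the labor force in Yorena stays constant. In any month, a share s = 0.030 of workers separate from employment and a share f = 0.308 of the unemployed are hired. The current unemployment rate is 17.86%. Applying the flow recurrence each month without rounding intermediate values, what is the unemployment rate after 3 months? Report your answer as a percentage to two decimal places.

Unemployment rate after three months ≈ 11.48%.

With a fixed labor force, u_{t+1} = u_t + s·(1−u_t) − f·u_t = u_t·(1−s−f) + s.
Here 1−s−f = 0.662 and s = 0.030.
u_1 = 0.178600 × 0.662 + 0.030 = 0.148233.
u_2 = 0.148233 × 0.662 + 0.030 = 0.128130.
u_3 = 0.128130 × 0.662 + 0.030 = 0.114822.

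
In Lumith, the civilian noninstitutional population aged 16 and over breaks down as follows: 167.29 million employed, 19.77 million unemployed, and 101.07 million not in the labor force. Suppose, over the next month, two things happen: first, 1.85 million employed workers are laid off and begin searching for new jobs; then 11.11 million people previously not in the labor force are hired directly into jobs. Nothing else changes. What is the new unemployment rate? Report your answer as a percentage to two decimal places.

New unemployment rate ≈ 10.91%.

Initially, labor force = 167.29 + 19.77 = 187.06 million, so u = 19.77/187.06 = 10.57%.
After the first change, employed falls and unemployed rises by 1.85; labor force unchanged → E = 165.44, U = 21.62, labor force = 187.06 million.
After the second change, employed and labor force both rise by 11.11; unemployed unchanged → E = 176.55, U = 21.62, labor force = 198.17 million.
New unemployment rate = 21.62 / 198.17 = 10.91%.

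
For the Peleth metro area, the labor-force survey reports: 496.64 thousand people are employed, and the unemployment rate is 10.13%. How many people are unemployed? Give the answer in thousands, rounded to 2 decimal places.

About 55.98 thousand are unemployed.

Let U be the number unemployed. The labor force is E + U, and U/(E+U) = 0.1013.
So U = 0.1013 × 496.64 / (1 − 0.1013) = 50.3096 / 0.8987 ≈ 55.98 thousand.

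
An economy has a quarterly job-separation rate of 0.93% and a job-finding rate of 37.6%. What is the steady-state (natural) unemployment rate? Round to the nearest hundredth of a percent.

Steady-state unemployment rate ≈ 2.41%.

At steady state the flows balance: s·E = f·U, so U/(E+U) = s/(s+f).
u* = 0.93 / (0.93 + 37.6) = 0.93 / 38.53 = 2.41%.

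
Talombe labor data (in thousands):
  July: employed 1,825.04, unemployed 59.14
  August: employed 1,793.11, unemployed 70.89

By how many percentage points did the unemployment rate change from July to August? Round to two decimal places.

The unemployment rate changed by +0.66 percentage points.

July: labor force = 1,825.04 + 59.14 = 1,884.18; u = 59.14/1,884.18 = 3.14%.
August: labor force = 1,793.11 + 70.89 = 1,864.00; u = 70.89/1,864.00 = 3.80%.
Change = 3.80% − 3.14% = +0.66 pp.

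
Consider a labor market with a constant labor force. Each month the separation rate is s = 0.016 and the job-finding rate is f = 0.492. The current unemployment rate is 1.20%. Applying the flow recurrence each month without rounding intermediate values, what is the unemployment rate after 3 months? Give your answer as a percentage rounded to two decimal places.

Unemployment rate after three months ≈ 2.92%.

With a fixed labor force, u_{t+1} = u_t + s·(1−u_t) − f·u_t = u_t·(1−s−f) + s.
Here 1−s−f = 0.492 and s = 0.016.
u_1 = 0.012000 × 0.492 + 0.016 = 0.021904.
u_2 = 0.021904 × 0.492 + 0.016 = 0.026777.
u_3 = 0.026777 × 0.492 + 0.016 = 0.029174.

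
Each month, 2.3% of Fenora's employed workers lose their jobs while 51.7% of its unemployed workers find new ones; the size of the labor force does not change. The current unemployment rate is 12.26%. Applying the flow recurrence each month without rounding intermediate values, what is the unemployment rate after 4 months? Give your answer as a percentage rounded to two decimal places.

Unemployment rate after four months ≈ 4.62%.

With a fixed labor force, u_{t+1} = u_t + s·(1−u_t) − f·u_t = u_t·(1−s−f) + s.
Here 1−s−f = 0.460 and s = 0.023.
u_1 = 0.122600 × 0.460 + 0.023 = 0.079396.
u_2 = 0.079396 × 0.460 + 0.023 = 0.059522.
u_3 = 0.059522 × 0.460 + 0.023 = 0.050380.
u_4 = 0.050380 × 0.460 + 0.023 = 0.046175.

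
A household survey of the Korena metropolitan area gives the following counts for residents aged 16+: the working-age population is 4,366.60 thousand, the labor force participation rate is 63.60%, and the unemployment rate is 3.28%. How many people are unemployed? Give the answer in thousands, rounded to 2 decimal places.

Labor force = 0.6360 × 4,366.60 = 2,777.16 thousand.
Unemployed = 0.0328 × 2,777.16 ≈ 91.09 thousand.

About 91.09 thousand are unemployed.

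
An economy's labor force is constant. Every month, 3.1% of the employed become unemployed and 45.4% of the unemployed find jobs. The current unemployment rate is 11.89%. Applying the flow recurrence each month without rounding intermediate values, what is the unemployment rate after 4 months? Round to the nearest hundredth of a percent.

Unemployment rate after four months ≈ 6.78%.

With a fixed labor force, u_{t+1} = u_t + s·(1−u_t) − f·u_t = u_t·(1−s−f) + s.
Here 1−s−f = 0.515 and s = 0.031.
u_1 = 0.118900 × 0.515 + 0.031 = 0.092233.
u_2 = 0.092233 × 0.515 + 0.031 = 0.078500.
u_3 = 0.078500 × 0.515 + 0.031 = 0.071428.
u_4 = 0.071428 × 0.515 + 0.031 = 0.067785.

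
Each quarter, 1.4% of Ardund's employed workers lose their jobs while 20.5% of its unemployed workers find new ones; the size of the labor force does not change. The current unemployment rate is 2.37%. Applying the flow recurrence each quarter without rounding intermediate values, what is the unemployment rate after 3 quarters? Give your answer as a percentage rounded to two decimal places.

Unemployment rate after three quarters ≈ 4.48%.

With a fixed labor force, u_{t+1} = u_t + s·(1−u_t) − f·u_t = u_t·(1−s−f) + s.
Here 1−s−f = 0.781 and s = 0.014.
u_1 = 0.023700 × 0.781 + 0.014 = 0.032510.
u_2 = 0.032510 × 0.781 + 0.014 = 0.039390.
u_3 = 0.039390 × 0.781 + 0.014 = 0.044764.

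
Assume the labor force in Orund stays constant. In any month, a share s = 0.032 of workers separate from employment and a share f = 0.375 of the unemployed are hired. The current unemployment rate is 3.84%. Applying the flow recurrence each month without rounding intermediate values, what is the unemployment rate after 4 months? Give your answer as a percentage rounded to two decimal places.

Unemployment rate after four months ≈ 7.37%.

With a fixed labor force, u_{t+1} = u_t + s·(1−u_t) − f·u_t = u_t·(1−s−f) + s.
Here 1−s−f = 0.593 and s = 0.032.
u_1 = 0.038400 × 0.593 + 0.032 = 0.054771.
u_2 = 0.054771 × 0.593 + 0.032 = 0.064479.
u_3 = 0.064479 × 0.593 + 0.032 = 0.070236.
u_4 = 0.070236 × 0.593 + 0.032 = 0.073650.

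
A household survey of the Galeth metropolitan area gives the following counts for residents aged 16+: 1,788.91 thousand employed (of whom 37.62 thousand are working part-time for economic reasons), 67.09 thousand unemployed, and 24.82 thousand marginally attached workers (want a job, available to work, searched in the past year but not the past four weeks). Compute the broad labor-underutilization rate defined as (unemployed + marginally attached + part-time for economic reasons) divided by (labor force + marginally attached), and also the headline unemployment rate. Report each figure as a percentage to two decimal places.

Labor force = 1,788.91 + 67.09 = 1,856.00 thousand.
Numerator = 67.09 + 24.82 + 37.62 = 129.53 thousand.
Denominator = 1,856.00 + 24.82 = 1,880.82 thousand.
Broad rate = 129.53 / 1,880.82 = 6.89%.
Headline unemployment rate = 67.09 / 1,856.00 = 3.61%.

Broad underutilization rate ≈ 6.89%; headline unemployment rate ≈ 3.61%.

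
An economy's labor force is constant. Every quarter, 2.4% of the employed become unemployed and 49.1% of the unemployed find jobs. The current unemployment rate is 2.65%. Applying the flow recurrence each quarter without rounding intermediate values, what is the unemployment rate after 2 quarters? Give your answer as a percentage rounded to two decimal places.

Unemployment rate after two quarters ≈ 4.19%.

With a fixed labor force, u_{t+1} = u_t + s·(1−u_t) − f·u_t = u_t·(1−s−f) + s.
Here 1−s−f = 0.485 and s = 0.024.
u_1 = 0.026500 × 0.485 + 0.024 = 0.036852.
u_2 = 0.036852 × 0.485 + 0.024 = 0.041873.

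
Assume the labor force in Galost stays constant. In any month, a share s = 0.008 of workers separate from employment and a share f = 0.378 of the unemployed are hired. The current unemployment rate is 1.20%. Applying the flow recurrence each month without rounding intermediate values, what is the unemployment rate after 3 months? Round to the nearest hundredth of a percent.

Unemployment rate after three months ≈ 1.87%.

With a fixed labor force, u_{t+1} = u_t + s·(1−u_t) − f·u_t = u_t·(1−s−f) + s.
Here 1−s−f = 0.614 and s = 0.008.
u_1 = 0.012000 × 0.614 + 0.008 = 0.015368.
u_2 = 0.015368 × 0.614 + 0.008 = 0.017436.
u_3 = 0.017436 × 0.614 + 0.008 = 0.018706.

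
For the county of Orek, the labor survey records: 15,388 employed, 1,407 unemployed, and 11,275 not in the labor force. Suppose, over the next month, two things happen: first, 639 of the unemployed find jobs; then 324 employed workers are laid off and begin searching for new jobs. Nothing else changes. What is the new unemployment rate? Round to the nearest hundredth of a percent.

New unemployment rate ≈ 6.50%.

Initially, labor force = 15,388 + 1,407 = 16,795, so u = 1,407/16,795 = 8.38%.
After the first change, unemployed falls and employed rises by 639; labor force unchanged → E = 16,027, U = 768, labor force = 16,795.
After the second change, employed falls and unemployed rises by 324; labor force unchanged → E = 15,703, U = 1,092, labor force = 16,795.
New unemployment rate = 1,092 / 16,795 = 6.50%.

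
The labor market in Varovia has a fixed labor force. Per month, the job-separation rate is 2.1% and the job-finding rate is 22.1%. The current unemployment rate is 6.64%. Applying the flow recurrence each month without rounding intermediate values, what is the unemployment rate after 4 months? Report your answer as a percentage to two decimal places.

Unemployment rate after four months ≈ 8.00%.

With a fixed labor force, u_{t+1} = u_t + s·(1−u_t) − f·u_t = u_t·(1−s−f) + s.
Here 1−s−f = 0.758 and s = 0.021.
u_1 = 0.066400 × 0.758 + 0.021 = 0.071331.
u_2 = 0.071331 × 0.758 + 0.021 = 0.075069.
u_3 = 0.075069 × 0.758 + 0.021 = 0.077902.
u_4 = 0.077902 × 0.758 + 0.021 = 0.080050.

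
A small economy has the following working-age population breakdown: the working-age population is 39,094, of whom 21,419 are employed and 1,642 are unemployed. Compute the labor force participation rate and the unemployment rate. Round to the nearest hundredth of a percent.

Labor force = employed + unemployed = 21,419 + 1,642 = 23,061.
Unemployment rate = 1,642 / 23,061 = 7.12%.
Labor force participation rate = 23,061 / 39,094 = 58.99%.

Labor force participation rate ≈ 58.99%; unemployment rate ≈ 7.12%.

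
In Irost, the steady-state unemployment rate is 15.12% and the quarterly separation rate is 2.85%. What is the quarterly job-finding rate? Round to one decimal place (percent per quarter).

Job-finding rate ≈ 16.0% per quarter.

From u* = s/(s+f): f = s·(1−u)/u.
f = 2.85 × (1 − 0.1512) / 0.1512 = 2.4191 / 0.1512 ≈ 16.0% per quarter.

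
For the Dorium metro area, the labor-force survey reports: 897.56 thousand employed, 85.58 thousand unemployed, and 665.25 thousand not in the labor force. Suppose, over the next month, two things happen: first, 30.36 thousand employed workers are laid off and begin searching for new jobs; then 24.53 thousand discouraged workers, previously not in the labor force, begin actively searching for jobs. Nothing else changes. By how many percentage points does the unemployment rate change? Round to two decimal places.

Initially, labor force = 897.56 + 85.58 = 983.14 thousand, so u = 85.58/983.14 = 8.70%.
After the first change, employed falls and unemployed rises by 30.36; labor force unchanged → E = 867.20, U = 115.94, labor force = 983.14 thousand.
After the second change, unemployed and labor force both rise by 24.53 → E = 867.20, U = 140.47, labor force = 1,007.67 thousand.
New unemployment rate = 140.47 / 1,007.67 = 13.94%.
Change = 13.94% − 8.70% = +5.24 percentage points.

The unemployment rate changes by +5.24 percentage points.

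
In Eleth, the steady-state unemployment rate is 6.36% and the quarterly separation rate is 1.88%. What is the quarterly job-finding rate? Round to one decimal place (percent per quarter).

Job-finding rate ≈ 27.7% per quarter.

From u* = s/(s+f): f = s·(1−u)/u.
f = 1.88 × (1 − 0.0636) / 0.0636 = 1.7604 / 0.0636 ≈ 27.7% per quarter.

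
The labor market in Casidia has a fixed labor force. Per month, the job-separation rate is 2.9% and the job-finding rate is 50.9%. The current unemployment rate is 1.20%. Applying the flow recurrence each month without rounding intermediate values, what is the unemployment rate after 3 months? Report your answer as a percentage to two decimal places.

With a fixed labor force, u_{t+1} = u_t + s·(1−u_t) − f·u_t = u_t·(1−s−f) + s.
Here 1−s−f = 0.462 and s = 0.029.
u_1 = 0.012000 × 0.462 + 0.029 = 0.034544.
u_2 = 0.034544 × 0.462 + 0.029 = 0.044959.
u_3 = 0.044959 × 0.462 + 0.029 = 0.049771.

Unemployment rate after three months ≈ 4.98%.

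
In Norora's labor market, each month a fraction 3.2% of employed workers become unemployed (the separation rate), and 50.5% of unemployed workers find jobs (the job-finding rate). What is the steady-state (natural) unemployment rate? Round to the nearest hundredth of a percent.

Steady-state unemployment rate ≈ 5.96%.

At steady state the flows balance: s·E = f·U, so U/(E+U) = s/(s+f).
u* = 3.2 / (3.2 + 50.5) = 3.2 / 53.70 = 5.96%.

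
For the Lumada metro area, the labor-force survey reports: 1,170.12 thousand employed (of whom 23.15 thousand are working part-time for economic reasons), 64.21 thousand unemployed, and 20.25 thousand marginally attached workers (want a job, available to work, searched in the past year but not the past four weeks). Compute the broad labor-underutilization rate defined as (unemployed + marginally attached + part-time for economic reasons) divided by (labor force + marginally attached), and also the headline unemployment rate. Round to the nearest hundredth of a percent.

Labor force = 1,170.12 + 64.21 = 1,234.33 thousand.
Numerator = 64.21 + 20.25 + 23.15 = 107.61 thousand.
Denominator = 1,234.33 + 20.25 = 1,254.58 thousand.
Broad rate = 107.61 / 1,254.58 = 8.58%.
Headline unemployment rate = 64.21 / 1,234.33 = 5.20%.

Broad underutilization rate ≈ 8.58%; headline unemployment rate ≈ 5.20%.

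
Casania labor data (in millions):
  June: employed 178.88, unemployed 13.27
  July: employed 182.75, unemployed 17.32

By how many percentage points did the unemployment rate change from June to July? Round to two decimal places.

The unemployment rate changed by +1.75 percentage points.

June: labor force = 178.88 + 13.27 = 192.15; u = 13.27/192.15 = 6.91%.
July: labor force = 182.75 + 17.32 = 200.07; u = 17.32/200.07 = 8.66%.
Change = 8.66% − 6.91% = +1.75 pp.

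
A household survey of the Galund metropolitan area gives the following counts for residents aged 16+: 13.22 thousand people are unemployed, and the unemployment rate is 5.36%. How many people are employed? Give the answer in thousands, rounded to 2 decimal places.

About 233.42 thousand are employed.

Labor force = U / u = 13.22 / 0.0536 ≈ 246.64 thousand.
Employed = labor force − unemployed = 246.64 − 13.22 = 233.42 thousand.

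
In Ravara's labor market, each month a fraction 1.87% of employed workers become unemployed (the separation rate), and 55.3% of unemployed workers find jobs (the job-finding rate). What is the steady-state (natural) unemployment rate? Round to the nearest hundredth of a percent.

At steady state the flows balance: s·E = f·U, so U/(E+U) = s/(s+f).
u* = 1.87 / (1.87 + 55.3) = 1.87 / 57.17 = 3.27%.

Steady-state unemployment rate ≈ 3.27%.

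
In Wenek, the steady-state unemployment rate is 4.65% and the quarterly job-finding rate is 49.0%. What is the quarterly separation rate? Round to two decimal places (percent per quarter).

From u* = s/(s+f): s = u·f/(1−u).
s = 0.0465 × 49.0 / (1 − 0.0465) = 2.2785 / 0.9535 ≈ 2.39% per quarter.

Separation rate ≈ 2.39% per quarter.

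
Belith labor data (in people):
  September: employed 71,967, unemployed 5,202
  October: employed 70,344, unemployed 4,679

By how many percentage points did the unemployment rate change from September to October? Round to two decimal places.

The unemployment rate changed by −0.50 percentage points.

September: labor force = 71,967 + 5,202 = 77,169; u = 5,202/77,169 = 6.74%.
October: labor force = 70,344 + 4,679 = 75,023; u = 4,679/75,023 = 6.24%.
Change = 6.24% − 6.74% = −0.50 pp.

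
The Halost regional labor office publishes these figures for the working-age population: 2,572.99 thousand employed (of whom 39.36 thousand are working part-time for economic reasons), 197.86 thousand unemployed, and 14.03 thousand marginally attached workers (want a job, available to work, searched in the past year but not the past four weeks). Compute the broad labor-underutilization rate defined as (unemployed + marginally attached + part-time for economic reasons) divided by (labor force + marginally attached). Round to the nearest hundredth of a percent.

Broad underutilization rate ≈ 9.02%.

Labor force = 2,572.99 + 197.86 = 2,770.85 thousand.
Numerator = 197.86 + 14.03 + 39.36 = 251.25 thousand.
Denominator = 2,770.85 + 14.03 = 2,784.88 thousand.
Broad rate = 251.25 / 2,784.88 = 9.02%.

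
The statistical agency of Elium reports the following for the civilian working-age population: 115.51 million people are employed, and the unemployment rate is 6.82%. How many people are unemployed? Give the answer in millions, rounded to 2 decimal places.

About 8.45 million are unemployed.

Let U be the number unemployed. The labor force is E + U, and U/(E+U) = 0.0682.
So U = 0.0682 × 115.51 / (1 − 0.0682) = 7.8778 / 0.9318 ≈ 8.45 million.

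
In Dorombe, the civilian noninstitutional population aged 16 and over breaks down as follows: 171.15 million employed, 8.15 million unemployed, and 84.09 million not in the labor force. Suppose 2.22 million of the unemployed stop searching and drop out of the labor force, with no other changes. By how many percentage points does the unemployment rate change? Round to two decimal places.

The unemployment rate changes by −1.20 percentage points.

Initially, labor force = 171.15 + 8.15 = 179.30 million, so u = 8.15/179.30 = 4.55%.
After the change, unemployed and labor force both fall by 2.22 → E = 171.15, U = 5.93, labor force = 177.08 million.
New unemployment rate = 5.93 / 177.08 = 3.35%.
Change = 3.35% − 4.55% = −1.20 percentage points.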